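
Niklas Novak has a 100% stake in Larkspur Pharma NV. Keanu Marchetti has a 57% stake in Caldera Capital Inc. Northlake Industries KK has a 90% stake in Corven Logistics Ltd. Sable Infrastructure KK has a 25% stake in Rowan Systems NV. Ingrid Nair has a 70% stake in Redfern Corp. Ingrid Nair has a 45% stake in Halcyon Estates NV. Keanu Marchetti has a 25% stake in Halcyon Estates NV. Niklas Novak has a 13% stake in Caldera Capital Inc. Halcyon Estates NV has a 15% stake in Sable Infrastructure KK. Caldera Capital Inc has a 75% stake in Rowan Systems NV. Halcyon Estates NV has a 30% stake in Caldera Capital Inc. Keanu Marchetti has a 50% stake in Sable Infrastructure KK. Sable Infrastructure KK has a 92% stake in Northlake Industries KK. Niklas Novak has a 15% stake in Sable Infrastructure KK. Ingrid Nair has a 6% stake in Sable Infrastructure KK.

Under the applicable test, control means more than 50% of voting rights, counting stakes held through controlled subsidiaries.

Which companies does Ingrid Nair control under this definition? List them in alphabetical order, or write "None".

Redfern Corp

Ingrid holds 70% of Redfern, so Ingrid controls Redfern.
No other company's threshold is met.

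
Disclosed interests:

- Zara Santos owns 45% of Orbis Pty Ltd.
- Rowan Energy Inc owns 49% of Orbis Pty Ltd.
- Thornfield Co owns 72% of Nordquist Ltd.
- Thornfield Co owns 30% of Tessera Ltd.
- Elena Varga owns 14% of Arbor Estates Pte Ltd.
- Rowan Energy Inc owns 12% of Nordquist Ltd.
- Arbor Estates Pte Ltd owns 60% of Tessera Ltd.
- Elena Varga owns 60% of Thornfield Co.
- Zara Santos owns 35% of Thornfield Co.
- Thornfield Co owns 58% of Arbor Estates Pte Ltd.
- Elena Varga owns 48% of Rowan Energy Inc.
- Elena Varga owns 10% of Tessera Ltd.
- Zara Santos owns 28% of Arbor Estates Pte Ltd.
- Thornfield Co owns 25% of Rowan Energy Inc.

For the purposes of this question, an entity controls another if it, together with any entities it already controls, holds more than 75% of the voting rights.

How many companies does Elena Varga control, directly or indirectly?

0

Elena's largest direct stake is 60% in Thornfield, which does not meet the threshold.
Elena controls 0 companies.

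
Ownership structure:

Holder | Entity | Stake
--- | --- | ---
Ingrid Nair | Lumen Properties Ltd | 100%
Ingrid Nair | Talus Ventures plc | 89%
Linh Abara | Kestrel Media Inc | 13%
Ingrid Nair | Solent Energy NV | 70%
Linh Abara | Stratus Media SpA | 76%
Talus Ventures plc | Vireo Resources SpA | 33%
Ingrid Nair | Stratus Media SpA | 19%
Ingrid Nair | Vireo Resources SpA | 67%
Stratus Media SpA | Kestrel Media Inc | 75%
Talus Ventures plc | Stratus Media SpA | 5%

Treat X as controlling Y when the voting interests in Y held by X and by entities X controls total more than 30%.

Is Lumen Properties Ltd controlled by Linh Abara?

No

Linh holds 76% of Stratus, so Linh controls Stratus.
Linh and Stratus together hold 13% + 75% = 88% of Kestrel, so Linh controls Kestrel.
Neither Linh nor any entity Linh controls holds any voting interest in Lumen.
So Linh does not control Lumen.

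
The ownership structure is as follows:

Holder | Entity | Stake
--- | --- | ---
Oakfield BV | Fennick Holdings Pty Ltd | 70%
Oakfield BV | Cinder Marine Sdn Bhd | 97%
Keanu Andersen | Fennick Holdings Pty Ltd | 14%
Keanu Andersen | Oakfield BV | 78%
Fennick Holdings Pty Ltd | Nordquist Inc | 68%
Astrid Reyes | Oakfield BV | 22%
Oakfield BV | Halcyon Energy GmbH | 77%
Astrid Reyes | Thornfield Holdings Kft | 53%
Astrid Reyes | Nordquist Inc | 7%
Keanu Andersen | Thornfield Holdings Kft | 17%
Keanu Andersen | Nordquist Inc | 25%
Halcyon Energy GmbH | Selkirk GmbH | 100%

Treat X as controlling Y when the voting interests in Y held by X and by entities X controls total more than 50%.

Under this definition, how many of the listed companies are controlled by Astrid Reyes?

Astrid holds 53% of Thornfield, so Astrid controls Thornfield.
No other company's threshold is met.
Astrid controls 1 company.

1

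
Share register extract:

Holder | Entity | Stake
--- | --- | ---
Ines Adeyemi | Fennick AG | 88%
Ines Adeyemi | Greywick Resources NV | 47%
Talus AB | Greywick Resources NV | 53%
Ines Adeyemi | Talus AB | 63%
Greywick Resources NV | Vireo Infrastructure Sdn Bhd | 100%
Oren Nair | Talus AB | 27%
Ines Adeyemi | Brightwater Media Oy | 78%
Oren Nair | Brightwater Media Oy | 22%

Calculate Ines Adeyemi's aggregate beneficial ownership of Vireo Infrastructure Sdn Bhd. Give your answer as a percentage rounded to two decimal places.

Ines reaches Vireo along 2 paths.
Via Talus → Greywick: 63% × 53% × 100% = 33.39%.
Via Greywick: 47% × 100% = 47%.
Total: 33.39% + 47% = 80.39%.

80.39%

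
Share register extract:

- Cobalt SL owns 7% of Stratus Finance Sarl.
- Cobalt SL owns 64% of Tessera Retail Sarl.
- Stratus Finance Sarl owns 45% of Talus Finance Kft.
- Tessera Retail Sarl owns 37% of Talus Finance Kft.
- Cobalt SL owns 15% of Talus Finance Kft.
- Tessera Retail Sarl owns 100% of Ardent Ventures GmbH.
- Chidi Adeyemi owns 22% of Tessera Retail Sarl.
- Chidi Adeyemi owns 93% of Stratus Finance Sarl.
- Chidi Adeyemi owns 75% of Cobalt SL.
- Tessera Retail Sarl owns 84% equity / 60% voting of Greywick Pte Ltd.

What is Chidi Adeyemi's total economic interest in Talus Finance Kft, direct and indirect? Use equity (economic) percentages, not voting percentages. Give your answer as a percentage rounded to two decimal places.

Chidi reaches Talus along 5 paths.
Via Cobalt: 75% × 15% = 11.25%.
Via Tessera: 22% × 37% = 8.14%.
Via Cobalt → Tessera: 75% × 64% × 37% = 17.76%.
Via Stratus: 93% × 45% = 41.85%.
Via Cobalt → Stratus: 75% × 7% × 45% = 2.3625%.
Total: 11.25% + 8.14% + 17.76% + 41.85% + 2.3625% = 81.3625%.
Rounded: 81.36%.

81.36%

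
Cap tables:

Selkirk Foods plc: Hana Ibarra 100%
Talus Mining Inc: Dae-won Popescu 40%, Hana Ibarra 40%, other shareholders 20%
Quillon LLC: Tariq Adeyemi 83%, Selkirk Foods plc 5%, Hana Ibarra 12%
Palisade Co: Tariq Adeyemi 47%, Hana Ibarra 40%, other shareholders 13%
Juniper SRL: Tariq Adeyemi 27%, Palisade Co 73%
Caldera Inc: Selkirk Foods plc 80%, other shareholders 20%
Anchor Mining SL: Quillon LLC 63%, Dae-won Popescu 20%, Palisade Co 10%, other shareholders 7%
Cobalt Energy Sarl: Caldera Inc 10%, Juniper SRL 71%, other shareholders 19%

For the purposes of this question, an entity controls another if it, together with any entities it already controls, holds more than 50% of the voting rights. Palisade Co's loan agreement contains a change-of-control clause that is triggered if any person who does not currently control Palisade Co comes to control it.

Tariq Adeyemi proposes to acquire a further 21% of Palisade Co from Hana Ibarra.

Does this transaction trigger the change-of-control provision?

The purchase adds only to Tariq's holdings (Hana's stake shrinks), so Tariq is the only person who could newly come to control Palisade.
Tariq holds 83% of Quillon, so Tariq controls Quillon.
Quillon holds 63% of Anchor, so Tariq controls Anchor.
In Palisade, Tariq's side holds only 47%, not > 50%.
So before the transaction, Tariq does not control Palisade.
After the purchase, Tariq's direct stake in Palisade rises to 47% + 21% = 68%, and Hana's stake falls to 19%.
Tariq holds 68% of Palisade, so Tariq controls Palisade.
Tariq did not control Palisade before and does after, so the clause is triggered.

Yes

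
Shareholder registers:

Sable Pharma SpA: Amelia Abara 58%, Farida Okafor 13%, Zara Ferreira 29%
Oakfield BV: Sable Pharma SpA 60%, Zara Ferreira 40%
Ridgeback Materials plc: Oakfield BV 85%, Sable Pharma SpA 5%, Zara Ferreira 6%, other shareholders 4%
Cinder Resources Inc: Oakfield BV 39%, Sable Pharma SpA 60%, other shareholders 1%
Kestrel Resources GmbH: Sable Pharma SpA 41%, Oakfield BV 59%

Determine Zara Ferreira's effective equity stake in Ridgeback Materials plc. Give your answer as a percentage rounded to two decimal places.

56.24%

Zara reaches Ridgeback along 4 paths.
Via Sable → Oakfield: 29% × 60% × 85% = 14.79%.
Via Oakfield: 40% × 85% = 34%.
Via Sable: 29% × 5% = 1.45%.
Direct stake: 6% = 6%.
Total: 14.79% + 34% + 1.45% + 6% = 56.24%.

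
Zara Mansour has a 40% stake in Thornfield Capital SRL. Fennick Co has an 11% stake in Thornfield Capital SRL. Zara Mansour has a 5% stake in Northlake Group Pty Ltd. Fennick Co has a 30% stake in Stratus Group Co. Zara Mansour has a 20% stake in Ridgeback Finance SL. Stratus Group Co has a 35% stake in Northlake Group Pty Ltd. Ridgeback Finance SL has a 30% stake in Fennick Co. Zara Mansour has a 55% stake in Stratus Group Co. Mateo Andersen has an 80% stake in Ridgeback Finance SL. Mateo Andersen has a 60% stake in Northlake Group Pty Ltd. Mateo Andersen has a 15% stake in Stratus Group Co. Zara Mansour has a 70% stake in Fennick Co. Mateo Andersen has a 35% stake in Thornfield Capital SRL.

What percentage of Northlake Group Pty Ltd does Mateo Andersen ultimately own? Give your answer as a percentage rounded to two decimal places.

67.77%

Mateo reaches Northlake along 3 paths.
Via Ridgeback → Fennick → Stratus: 80% × 30% × 30% × 35% = 2.52%.
Via Stratus: 15% × 35% = 5.25%.
Direct stake: 60% = 60%.
Total: 2.52% + 5.25% + 60% = 67.77%.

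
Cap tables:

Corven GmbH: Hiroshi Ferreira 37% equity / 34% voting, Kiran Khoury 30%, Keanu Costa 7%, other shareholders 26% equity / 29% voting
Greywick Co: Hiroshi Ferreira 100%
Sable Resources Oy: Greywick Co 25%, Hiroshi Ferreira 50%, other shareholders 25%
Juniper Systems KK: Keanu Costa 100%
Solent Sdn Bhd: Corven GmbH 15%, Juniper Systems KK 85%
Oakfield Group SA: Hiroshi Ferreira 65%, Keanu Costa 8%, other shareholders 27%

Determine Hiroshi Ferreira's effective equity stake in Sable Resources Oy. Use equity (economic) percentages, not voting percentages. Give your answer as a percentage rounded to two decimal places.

75.00%

Hiroshi reaches Sable along 2 paths.
Via Greywick: 100% × 25% = 25%.
Direct stake: 50% = 50%.
Total: 25% + 50% = 75%.
Rounded: 75.00%.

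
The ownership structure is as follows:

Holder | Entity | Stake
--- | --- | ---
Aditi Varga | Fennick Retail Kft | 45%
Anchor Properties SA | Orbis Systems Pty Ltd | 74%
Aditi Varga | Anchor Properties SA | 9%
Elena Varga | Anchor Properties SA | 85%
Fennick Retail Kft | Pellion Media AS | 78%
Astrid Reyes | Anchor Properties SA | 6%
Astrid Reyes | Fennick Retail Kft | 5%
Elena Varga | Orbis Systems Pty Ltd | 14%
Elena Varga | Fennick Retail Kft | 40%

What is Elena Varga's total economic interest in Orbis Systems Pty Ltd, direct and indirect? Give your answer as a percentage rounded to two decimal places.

76.90%

Elena reaches Orbis along 2 paths.
Via Anchor: 85% × 74% = 62.9%.
Direct stake: 14% = 14%.
Total: 62.9% + 14% = 76.9%.
Rounded: 76.90%.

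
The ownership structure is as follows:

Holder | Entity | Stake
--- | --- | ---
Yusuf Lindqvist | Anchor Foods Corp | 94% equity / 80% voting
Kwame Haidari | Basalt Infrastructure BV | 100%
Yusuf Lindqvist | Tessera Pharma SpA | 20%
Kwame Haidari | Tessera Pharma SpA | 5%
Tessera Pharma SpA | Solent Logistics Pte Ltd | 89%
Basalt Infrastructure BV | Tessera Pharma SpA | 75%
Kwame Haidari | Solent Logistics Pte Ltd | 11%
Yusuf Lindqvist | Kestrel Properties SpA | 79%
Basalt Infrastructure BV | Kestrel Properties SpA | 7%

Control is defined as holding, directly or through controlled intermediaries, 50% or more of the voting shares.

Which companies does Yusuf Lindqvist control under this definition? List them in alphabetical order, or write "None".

Anchor Foods Corp, Kestrel Properties SpA

Yusuf holds 79% of Kestrel, so Yusuf controls Kestrel.
Yusuf holds 80% of Anchor, so Yusuf controls Anchor.
No other company's threshold is met.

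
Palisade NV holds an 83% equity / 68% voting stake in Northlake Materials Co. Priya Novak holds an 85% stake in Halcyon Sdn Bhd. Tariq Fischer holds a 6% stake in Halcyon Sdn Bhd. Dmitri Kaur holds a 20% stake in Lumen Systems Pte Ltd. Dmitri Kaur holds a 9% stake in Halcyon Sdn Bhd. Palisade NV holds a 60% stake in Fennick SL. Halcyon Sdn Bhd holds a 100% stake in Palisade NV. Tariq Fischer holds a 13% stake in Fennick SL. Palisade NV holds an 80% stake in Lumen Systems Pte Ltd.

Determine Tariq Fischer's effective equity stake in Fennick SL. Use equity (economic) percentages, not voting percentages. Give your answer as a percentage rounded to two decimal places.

Tariq reaches Fennick along 2 paths.
Via Halcyon → Palisade: 6% × 100% × 60% = 3.6%.
Direct stake: 13% = 13%.
Total: 3.6% + 13% = 16.6%.
Rounded: 16.60%.

16.60%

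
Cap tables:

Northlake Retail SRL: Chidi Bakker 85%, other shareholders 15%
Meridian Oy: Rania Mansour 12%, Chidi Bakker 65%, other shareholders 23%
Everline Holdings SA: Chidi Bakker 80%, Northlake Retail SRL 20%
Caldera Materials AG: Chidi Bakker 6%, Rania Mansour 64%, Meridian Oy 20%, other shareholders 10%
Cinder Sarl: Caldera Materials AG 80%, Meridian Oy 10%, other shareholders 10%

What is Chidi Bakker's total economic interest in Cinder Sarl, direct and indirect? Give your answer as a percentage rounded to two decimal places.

Chidi reaches Cinder along 3 paths.
Via Caldera: 6% × 80% = 4.8%.
Via Meridian → Caldera: 65% × 20% × 80% = 10.4%.
Via Meridian: 65% × 10% = 6.5%.
Total: 4.8% + 10.4% + 6.5% = 21.7%.
Rounded: 21.70%.

21.70%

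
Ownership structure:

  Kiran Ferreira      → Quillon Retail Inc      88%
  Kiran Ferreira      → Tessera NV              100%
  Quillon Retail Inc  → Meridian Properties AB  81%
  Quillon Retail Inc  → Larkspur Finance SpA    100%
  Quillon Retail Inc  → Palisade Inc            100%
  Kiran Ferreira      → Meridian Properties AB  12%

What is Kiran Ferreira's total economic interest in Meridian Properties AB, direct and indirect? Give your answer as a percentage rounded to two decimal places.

83.28%

Kiran reaches Meridian along 2 paths.
Via Quillon: 88% × 81% = 71.28%.
Direct stake: 12% = 12%.
Total: 71.28% + 12% = 83.28%.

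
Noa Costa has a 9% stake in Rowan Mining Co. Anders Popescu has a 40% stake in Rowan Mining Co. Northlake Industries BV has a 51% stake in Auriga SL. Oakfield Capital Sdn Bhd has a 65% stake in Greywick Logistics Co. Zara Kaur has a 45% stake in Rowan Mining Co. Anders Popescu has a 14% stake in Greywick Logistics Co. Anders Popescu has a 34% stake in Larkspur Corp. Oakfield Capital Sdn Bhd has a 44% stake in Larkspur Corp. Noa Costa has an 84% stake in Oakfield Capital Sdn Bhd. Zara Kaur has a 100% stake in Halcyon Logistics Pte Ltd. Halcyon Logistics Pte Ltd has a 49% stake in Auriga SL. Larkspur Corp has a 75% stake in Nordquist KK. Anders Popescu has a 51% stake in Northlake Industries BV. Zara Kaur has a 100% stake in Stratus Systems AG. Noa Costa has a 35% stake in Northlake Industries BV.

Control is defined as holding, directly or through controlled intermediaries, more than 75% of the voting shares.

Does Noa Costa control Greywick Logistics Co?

No

Noa holds 84% of Oakfield, so Noa controls Oakfield.
In Greywick, Noa's side holds only 65%, not > 75%.
So Noa does not control Greywick.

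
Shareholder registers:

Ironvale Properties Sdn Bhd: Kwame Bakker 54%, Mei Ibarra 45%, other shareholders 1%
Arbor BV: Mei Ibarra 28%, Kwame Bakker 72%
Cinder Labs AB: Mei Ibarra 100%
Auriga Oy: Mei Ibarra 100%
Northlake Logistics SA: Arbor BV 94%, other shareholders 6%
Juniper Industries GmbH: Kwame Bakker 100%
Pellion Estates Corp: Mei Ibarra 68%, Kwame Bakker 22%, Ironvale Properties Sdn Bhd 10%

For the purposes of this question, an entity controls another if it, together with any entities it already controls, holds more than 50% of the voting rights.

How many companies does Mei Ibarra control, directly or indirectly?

3

Mei holds 100% of Cinder, so Mei controls Cinder.
Mei holds 100% of Auriga, so Mei controls Auriga.
Mei holds 68% of Pellion, so Mei controls Pellion.
No other company's threshold is met.
Mei controls 3 companies.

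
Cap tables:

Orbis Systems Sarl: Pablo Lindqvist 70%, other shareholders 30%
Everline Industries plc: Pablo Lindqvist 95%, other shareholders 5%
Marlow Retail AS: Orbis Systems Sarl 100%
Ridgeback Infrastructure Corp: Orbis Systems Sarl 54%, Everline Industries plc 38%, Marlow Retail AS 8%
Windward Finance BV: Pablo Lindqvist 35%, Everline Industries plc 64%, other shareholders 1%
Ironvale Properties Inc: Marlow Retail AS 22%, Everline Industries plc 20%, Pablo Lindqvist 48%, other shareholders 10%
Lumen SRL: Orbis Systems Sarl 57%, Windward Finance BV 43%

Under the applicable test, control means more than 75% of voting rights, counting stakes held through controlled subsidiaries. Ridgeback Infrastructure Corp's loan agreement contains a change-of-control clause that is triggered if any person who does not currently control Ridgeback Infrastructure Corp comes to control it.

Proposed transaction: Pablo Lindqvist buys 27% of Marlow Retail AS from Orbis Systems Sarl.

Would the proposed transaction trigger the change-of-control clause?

No

The purchase adds only to Pablo's holdings (Orbis's stake shrinks), so Pablo is the only person who could newly come to control Ridgeback.
Pablo holds 95% of Everline, so Pablo controls Everline.
Pablo and Everline together hold 35% + 64% = 99% of Windward, so Pablo controls Windward.
In Ridgeback, Pablo's side holds only 38%, not > 75%.
So before the transaction, Pablo does not control Ridgeback.
After the purchase, Pablo holds 27% of Marlow directly, and Orbis's stake falls to 73%.
Pablo's side now holds 27% of Marlow, not > 75%, so Pablo still does not control Marlow.
After the transaction, Pablo's side holds 38% of Ridgeback, not > 75%, so Pablo still does not control Ridgeback.
No new person acquires control, so the clause is not triggered.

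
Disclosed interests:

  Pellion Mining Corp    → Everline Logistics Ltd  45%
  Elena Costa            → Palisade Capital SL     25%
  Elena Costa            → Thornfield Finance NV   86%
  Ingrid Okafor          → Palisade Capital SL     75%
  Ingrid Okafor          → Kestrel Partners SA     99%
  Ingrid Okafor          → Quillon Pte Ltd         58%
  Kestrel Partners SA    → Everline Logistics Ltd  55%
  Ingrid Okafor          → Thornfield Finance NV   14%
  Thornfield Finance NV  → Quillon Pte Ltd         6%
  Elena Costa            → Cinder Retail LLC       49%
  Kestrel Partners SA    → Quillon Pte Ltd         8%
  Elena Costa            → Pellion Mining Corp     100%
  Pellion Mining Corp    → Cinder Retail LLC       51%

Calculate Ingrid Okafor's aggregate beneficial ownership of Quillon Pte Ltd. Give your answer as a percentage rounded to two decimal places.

Ingrid reaches Quillon along 3 paths.
Via Kestrel: 99% × 8% = 7.92%.
Direct stake: 58% = 58%.
Via Thornfield: 14% × 6% = 0.84%.
Total: 7.92% + 58% + 0.84% = 66.76%.

66.76%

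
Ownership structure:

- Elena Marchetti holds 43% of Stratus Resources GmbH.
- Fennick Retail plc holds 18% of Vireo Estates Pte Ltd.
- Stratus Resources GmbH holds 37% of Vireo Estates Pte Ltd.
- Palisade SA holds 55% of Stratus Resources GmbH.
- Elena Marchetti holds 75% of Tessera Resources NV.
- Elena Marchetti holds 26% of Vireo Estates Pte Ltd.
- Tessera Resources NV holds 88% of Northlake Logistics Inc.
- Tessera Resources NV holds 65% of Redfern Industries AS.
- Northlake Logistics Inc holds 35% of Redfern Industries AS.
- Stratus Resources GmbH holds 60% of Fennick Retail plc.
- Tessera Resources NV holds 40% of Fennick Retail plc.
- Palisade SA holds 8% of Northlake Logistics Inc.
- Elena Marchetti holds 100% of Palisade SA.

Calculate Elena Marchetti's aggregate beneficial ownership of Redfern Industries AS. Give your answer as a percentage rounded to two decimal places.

Elena reaches Redfern along 3 paths.
Via Tessera: 75% × 65% = 48.75%.
Via Tessera → Northlake: 75% × 88% × 35% = 23.1%.
Via Palisade → Northlake: 100% × 8% × 35% = 2.8%.
Total: 48.75% + 23.1% + 2.8% = 74.65%.

74.65%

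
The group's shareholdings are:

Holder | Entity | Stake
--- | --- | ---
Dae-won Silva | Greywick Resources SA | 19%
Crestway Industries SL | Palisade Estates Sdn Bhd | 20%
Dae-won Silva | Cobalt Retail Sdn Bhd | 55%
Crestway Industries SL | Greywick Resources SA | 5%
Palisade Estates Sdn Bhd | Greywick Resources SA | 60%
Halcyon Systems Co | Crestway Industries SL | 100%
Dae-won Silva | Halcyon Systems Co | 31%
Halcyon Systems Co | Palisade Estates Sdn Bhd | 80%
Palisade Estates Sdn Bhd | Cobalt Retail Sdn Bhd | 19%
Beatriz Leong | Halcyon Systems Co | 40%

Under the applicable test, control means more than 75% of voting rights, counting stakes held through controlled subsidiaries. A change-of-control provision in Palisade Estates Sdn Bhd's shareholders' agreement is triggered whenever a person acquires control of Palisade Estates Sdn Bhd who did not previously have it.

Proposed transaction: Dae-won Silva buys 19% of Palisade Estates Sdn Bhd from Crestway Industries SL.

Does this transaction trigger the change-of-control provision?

The purchase adds only to Dae-won's holdings (Crestway's stake shrinks), so Dae-won is the only person who could newly come to control Palisade.
Dae-won's largest direct stake is 55% in Cobalt, which does not meet the threshold, so Dae-won controls no company.
Neither Dae-won nor any entity Dae-won controls holds any voting interest in Palisade.
So before the transaction, Dae-won does not control Palisade.
After the purchase, Dae-won holds 19% of Palisade directly, and Crestway's stake falls to 1%.
After the transaction, Dae-won's side holds 19% of Palisade, not > 75%, so Dae-won still does not control Palisade.
No new person acquires control, so the clause is not triggered.

No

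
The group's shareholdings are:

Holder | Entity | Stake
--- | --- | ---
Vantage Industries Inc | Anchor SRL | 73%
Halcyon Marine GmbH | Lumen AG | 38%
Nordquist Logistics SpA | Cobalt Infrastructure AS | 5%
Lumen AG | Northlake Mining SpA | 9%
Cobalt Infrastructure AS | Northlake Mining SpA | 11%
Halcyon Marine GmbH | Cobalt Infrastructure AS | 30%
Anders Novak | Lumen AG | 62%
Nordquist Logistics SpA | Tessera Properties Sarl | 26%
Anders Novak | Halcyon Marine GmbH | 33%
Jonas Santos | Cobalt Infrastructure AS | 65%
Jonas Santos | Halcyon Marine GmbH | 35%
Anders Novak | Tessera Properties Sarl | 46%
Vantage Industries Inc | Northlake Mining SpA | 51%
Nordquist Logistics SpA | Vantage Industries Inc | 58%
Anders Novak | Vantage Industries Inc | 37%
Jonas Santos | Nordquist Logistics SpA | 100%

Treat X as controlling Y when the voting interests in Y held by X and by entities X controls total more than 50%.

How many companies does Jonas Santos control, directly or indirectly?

Jonas holds 100% of Nordquist, so Jonas controls Nordquist.
Nordquist and Jonas together hold 5% + 65% = 70% of Cobalt, so Jonas controls Cobalt.
Nordquist holds 58% of Vantage, so Jonas controls Vantage.
Vantage and Cobalt together hold 51% + 11% = 62% of Northlake, so Jonas controls Northlake.
Vantage holds 73% of Anchor, so Jonas controls Anchor.
No other company's threshold is met.
Jonas controls 5 companies.

5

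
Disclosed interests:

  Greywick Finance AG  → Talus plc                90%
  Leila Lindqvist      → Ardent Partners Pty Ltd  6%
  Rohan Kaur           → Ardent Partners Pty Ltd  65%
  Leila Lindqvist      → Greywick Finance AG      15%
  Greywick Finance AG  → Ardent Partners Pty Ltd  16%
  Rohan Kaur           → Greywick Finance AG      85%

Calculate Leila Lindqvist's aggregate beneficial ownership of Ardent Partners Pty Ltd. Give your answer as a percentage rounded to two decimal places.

8.40%

Leila reaches Ardent along 2 paths.
Via Greywick: 15% × 16% = 2.4%.
Direct stake: 6% = 6%.
Total: 2.4% + 6% = 8.4%.
Rounded: 8.40%.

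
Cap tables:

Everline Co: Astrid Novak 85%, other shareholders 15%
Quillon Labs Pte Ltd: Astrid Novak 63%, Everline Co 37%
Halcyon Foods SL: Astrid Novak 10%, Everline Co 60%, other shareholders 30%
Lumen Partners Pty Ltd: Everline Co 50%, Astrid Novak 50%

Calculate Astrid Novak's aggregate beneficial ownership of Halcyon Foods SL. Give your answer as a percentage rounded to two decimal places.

61.00%

Astrid reaches Halcyon along 2 paths.
Direct stake: 10% = 10%.
Via Everline: 85% × 60% = 51%.
Total: 10% + 51% = 61%.
Rounded: 61.00%.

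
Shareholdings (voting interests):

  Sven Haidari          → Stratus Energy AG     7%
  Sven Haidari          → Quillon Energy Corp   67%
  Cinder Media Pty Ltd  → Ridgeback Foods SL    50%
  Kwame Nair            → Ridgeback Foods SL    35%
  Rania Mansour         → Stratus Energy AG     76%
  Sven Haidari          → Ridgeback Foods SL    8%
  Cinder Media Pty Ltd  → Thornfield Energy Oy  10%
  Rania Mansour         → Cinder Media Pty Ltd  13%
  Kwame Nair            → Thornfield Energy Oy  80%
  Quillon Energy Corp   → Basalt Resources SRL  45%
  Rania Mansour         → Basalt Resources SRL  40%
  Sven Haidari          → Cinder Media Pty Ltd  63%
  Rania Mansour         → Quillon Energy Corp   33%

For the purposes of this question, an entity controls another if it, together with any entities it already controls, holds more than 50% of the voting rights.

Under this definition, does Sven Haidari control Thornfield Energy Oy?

Sven holds 63% of Cinder, so Sven controls Cinder.
Sven holds 67% of Quillon, so Sven controls Quillon.
Cinder and Sven together hold 50% + 8% = 58% of Ridgeback, so Sven controls Ridgeback.
In Thornfield, Sven's side holds only 10%, not > 50%.
So Sven does not control Thornfield.

No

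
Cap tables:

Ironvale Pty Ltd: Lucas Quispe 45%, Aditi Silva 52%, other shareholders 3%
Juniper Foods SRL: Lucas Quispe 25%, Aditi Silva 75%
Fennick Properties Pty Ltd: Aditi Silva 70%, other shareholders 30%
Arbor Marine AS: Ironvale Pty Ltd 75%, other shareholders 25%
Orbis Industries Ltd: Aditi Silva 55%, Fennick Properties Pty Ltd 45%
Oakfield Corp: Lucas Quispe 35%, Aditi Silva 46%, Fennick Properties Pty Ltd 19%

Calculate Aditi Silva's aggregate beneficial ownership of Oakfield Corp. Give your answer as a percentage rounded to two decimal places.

59.30%

Aditi reaches Oakfield along 2 paths.
Direct stake: 46% = 46%.
Via Fennick: 70% × 19% = 13.3%.
Total: 46% + 13.3% = 59.3%.
Rounded: 59.30%.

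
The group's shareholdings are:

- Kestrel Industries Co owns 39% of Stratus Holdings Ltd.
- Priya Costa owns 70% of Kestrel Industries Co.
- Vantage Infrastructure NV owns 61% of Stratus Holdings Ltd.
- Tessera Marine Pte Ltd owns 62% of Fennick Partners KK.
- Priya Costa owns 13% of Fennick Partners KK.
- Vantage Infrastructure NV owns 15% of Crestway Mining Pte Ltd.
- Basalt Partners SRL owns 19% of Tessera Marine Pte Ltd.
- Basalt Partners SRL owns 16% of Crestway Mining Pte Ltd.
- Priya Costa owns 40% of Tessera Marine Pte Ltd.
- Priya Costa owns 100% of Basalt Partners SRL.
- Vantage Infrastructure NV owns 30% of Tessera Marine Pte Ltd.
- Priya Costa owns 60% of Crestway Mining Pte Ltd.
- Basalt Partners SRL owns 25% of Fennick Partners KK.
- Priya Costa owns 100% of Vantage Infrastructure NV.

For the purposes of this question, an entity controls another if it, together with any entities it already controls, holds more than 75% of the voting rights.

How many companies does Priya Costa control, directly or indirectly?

Priya holds 100% of Basalt, so Priya controls Basalt.
Priya holds 100% of Vantage, so Priya controls Vantage.
Basalt and Vantage and Priya together hold 19% + 30% + 40% = 89% of Tessera, so Priya controls Tessera.
Priya and Vantage and Basalt together hold 60% + 15% + 16% = 91% of Crestway, so Priya controls Crestway.
Basalt and Tessera and Priya together hold 25% + 62% + 13% = 100% of Fennick, so Priya controls Fennick.
No other company's threshold is met.
Priya controls 5 companies.

5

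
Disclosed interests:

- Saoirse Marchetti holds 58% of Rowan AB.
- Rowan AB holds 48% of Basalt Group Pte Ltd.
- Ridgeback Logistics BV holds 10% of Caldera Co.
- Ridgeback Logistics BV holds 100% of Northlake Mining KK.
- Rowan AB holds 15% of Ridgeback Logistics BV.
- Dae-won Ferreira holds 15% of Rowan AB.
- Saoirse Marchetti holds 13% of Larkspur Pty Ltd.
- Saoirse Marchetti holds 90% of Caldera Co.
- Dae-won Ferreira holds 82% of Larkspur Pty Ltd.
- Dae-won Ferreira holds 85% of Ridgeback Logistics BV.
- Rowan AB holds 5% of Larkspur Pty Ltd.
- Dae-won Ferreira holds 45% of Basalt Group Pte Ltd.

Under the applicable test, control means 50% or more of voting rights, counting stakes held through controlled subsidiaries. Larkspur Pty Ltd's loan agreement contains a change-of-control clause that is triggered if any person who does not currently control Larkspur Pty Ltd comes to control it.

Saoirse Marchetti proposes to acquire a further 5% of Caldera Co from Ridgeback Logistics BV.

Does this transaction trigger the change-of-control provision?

The purchase adds only to Saoirse's holdings (Ridgeback's stake shrinks), so Saoirse is the only person who could newly come to control Larkspur.
Saoirse holds 58% of Rowan, so Saoirse controls Rowan.
Saoirse holds 90% of Caldera, so Saoirse controls Caldera.
In Larkspur, Saoirse's side holds only 5% + 13% = 18%, not ≥ 50%.
So before the transaction, Saoirse does not control Larkspur.
After the purchase, Saoirse's direct stake in Caldera rises to 90% + 5% = 95%, and Ridgeback's stake falls to 5%.
Saoirse holds 95% of Caldera, so Saoirse controls Caldera.
After the transaction, Saoirse's side holds 5% + 13% = 18% of Larkspur, not ≥ 50%, so Saoirse still does not control Larkspur.
No new person acquires control, so the clause is not triggered.

No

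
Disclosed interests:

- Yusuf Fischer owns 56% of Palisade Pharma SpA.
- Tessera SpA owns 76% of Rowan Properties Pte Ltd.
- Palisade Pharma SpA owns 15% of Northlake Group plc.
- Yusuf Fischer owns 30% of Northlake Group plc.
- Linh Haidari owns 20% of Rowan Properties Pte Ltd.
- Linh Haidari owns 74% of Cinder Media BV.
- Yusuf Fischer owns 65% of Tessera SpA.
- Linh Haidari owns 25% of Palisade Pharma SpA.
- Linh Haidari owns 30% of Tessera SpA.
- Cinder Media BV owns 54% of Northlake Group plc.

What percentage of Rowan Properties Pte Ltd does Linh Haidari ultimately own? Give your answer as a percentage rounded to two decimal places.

Linh reaches Rowan along 2 paths.
Direct stake: 20% = 20%.
Via Tessera: 30% × 76% = 22.8%.
Total: 20% + 22.8% = 42.8%.
Rounded: 42.80%.

42.80%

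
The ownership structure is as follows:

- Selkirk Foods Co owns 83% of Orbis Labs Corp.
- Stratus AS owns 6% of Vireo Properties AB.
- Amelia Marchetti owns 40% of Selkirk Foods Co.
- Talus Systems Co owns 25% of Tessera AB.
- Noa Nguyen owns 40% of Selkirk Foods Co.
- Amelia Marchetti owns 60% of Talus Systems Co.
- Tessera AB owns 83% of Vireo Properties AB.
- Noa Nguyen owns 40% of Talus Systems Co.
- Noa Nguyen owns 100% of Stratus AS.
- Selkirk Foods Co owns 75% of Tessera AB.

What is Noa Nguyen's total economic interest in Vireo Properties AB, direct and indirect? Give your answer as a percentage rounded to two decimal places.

Noa reaches Vireo along 3 paths.
Via Talus → Tessera: 40% × 25% × 83% = 8.3%.
Via Selkirk → Tessera: 40% × 75% × 83% = 24.9%.
Via Stratus: 100% × 6% = 6%.
Total: 8.3% + 24.9% + 6% = 39.2%.
Rounded: 39.20%.

39.20%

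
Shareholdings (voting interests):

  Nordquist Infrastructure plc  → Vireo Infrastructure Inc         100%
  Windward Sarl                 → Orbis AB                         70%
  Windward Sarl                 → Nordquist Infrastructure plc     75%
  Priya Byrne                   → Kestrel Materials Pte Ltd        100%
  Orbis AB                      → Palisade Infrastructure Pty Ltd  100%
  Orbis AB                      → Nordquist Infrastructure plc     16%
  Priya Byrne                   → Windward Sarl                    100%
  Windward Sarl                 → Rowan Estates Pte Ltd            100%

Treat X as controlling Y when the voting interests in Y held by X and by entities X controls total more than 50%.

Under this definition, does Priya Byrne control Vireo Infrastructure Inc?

Yes

Priya holds 100% of Windward, so Priya controls Windward.
Windward holds 70% of Orbis, so Priya controls Orbis.
Orbis and Windward together hold 16% + 75% = 91% of Nordquist, so Priya controls Nordquist.
Nordquist holds 100% of Vireo, so Priya controls Vireo.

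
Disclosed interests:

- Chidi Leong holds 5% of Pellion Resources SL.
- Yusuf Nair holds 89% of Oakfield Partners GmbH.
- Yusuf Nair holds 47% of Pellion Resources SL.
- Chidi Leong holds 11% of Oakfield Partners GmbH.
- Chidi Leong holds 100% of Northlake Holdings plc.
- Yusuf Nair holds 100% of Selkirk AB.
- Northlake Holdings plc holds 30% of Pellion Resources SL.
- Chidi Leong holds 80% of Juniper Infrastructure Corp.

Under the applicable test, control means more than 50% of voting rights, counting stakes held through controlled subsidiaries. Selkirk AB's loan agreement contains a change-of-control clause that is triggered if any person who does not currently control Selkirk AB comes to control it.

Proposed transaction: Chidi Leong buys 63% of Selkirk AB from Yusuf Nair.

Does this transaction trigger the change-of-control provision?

The purchase adds only to Chidi's holdings (Yusuf's stake shrinks), so Chidi is the only person who could newly come to control Selkirk.
Chidi holds 80% of Juniper, so Chidi controls Juniper.
Chidi holds 100% of Northlake, so Chidi controls Northlake.
Neither Chidi nor any entity Chidi controls holds any voting interest in Selkirk.
So before the transaction, Chidi does not control Selkirk.
After the purchase, Chidi holds 63% of Selkirk directly, and Yusuf's stake falls to 37%.
Chidi holds 63% of Selkirk, so Chidi controls Selkirk.
Chidi did not control Selkirk before and does after, so the clause is triggered.

Yes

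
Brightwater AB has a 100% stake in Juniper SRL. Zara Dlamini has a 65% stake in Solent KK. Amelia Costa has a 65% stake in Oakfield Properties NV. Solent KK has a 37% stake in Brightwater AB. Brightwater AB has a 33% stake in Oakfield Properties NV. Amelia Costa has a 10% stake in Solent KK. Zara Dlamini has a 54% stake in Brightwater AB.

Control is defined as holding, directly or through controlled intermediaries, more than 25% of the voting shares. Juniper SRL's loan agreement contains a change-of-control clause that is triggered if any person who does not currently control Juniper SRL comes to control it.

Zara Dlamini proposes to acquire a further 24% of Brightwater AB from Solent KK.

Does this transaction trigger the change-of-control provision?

No

The purchase adds only to Zara's holdings (Solent's stake shrinks), so Zara is the only person who could newly come to control Juniper.
Zara holds 65% of Solent, so Zara controls Solent.
Solent and Zara together hold 37% + 54% = 91% of Brightwater, so Zara controls Brightwater.
Brightwater holds 100% of Juniper, so Zara controls Juniper.
So Zara already controls Juniper before the transaction.
After the purchase, Zara's direct stake in Brightwater rises to 54% + 24% = 78%, and Solent's stake falls to 13%.
Zara controlled Juniper already, so this is not a new person acquiring control; every other person's position is unchanged or reduced.
No new person acquires control, so the clause is not triggered.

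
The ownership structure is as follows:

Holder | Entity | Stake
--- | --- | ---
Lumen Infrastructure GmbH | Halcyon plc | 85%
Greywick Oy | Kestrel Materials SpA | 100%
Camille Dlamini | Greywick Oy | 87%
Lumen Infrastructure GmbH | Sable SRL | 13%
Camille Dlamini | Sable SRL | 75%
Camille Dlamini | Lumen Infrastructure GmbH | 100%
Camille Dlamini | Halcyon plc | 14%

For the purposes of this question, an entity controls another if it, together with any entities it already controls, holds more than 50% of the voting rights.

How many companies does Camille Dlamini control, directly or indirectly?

Camille holds 100% of Lumen, so Camille controls Lumen.
Camille holds 87% of Greywick, so Camille controls Greywick.
Camille and Lumen together hold 14% + 85% = 99% of Halcyon, so Camille controls Halcyon.
Camille and Lumen together hold 75% + 13% = 88% of Sable, so Camille controls Sable.
Greywick holds 100% of Kestrel, so Camille controls Kestrel.
Camille controls 5 companies.

5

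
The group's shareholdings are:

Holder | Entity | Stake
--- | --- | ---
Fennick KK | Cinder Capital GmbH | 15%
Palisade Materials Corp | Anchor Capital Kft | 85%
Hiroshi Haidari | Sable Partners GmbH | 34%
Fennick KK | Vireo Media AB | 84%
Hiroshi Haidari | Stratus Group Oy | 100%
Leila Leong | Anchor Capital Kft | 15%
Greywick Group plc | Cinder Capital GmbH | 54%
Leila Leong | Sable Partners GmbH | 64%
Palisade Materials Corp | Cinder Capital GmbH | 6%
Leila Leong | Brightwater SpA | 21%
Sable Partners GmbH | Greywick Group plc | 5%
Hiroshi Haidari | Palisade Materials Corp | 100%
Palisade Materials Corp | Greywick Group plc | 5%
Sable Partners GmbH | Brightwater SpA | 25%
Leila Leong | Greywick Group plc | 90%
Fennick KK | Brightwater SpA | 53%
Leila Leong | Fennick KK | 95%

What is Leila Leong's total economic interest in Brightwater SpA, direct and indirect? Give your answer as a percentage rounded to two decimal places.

87.35%

Leila reaches Brightwater along 3 paths.
Direct stake: 21% = 21%.
Via Sable: 64% × 25% = 16%.
Via Fennick: 95% × 53% = 50.35%.
Total: 21% + 16% + 50.35% = 87.35%.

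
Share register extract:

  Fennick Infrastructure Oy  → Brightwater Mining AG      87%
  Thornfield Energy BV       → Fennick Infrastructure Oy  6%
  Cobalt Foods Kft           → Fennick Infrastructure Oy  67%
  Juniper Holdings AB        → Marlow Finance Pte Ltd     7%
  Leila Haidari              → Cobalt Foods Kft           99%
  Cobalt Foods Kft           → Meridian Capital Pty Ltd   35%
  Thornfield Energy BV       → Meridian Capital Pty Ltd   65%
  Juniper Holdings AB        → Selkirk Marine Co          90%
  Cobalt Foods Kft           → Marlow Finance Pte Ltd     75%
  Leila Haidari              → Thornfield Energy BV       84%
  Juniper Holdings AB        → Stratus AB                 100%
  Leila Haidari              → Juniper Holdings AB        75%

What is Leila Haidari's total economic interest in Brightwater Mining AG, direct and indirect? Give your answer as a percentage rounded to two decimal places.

Leila reaches Brightwater along 2 paths.
Via Cobalt → Fennick: 99% × 67% × 87% = 57.7071%.
Via Thornfield → Fennick: 84% × 6% × 87% = 4.3848%.
Total: 57.7071% + 4.3848% = 62.0919%.
Rounded: 62.09%.

62.09%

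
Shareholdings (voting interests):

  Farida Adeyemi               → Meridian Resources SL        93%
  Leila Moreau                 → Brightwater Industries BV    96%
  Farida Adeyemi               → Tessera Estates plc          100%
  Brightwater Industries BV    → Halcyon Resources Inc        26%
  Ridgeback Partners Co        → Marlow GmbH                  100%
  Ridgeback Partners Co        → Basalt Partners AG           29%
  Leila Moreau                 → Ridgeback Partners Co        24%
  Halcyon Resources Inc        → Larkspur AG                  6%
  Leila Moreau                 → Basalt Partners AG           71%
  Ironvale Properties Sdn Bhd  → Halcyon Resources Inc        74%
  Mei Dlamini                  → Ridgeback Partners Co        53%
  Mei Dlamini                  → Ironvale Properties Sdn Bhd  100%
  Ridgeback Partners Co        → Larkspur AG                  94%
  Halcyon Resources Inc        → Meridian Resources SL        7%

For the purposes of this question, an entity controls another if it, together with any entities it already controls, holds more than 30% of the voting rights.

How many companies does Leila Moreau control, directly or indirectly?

2

Leila holds 96% of Brightwater, so Leila controls Brightwater.
Leila holds 71% of Basalt, so Leila controls Basalt.
No other company's threshold is met.
Leila controls 2 companies.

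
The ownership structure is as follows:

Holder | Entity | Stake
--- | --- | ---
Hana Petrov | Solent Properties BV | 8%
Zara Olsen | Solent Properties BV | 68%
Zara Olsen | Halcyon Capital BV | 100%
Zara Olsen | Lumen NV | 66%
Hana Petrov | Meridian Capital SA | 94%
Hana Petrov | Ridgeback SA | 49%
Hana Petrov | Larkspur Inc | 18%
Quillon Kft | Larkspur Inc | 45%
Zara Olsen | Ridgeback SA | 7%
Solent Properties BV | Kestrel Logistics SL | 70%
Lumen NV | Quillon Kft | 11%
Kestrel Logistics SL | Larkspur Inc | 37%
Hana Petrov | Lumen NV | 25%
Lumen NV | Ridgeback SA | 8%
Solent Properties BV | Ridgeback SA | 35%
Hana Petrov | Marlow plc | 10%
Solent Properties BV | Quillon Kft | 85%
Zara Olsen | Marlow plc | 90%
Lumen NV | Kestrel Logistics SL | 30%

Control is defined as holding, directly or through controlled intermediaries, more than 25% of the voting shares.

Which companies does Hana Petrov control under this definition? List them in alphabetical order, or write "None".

Hana holds 49% of Ridgeback, so Hana controls Ridgeback.
Hana holds 94% of Meridian, so Hana controls Meridian.
No other company's threshold is met.

Meridian Capital SA, Ridgeback SA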